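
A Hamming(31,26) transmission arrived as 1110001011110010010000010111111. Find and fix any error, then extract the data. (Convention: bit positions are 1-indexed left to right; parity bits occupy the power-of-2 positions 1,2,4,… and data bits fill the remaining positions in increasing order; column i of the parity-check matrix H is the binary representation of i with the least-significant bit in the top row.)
Syndrome s = H · r^T (mod 2), r = 1110001011110010010000010111111:
  s[0] = (1010101010101010101010101010101)·(1110001011110010010000010111111) mod 2 = 1+0+1+0+0+0+1+0+1+0+1+0+0+0+1+0+0+0+0+0+0+0+0+0+0+0+1+0+1+0+1 mod 2 = 1
  s[1] = (0110011001100110011001100110011)·(1110001011110010010000010111111) mod 2 = 0+1+1+0+0+0+1+0+0+1+1+0+0+0+1+0+0+1+0+0+0+0+0+0+0+1+1+0+0+1+1 mod 2 = 1
  s[2] = (0001111000011110000111100001111)·(1110001011110010010000010111111) mod 2 = 0+0+0+0+0+0+1+0+0+0+0+1+0+0+1+0+0+0+0+0+0+0+0+0+0+0+0+1+1+1+1 mod 2 = 1
  s[3] = (0000000111111110000000011111111)·(1110001011110010010000010111111) mod 2 = 0+0+0+0+0+0+0+0+1+1+1+1+0+0+1+0+0+0+0+0+0+0+0+1+0+1+1+1+1+1+1 mod 2 = 0
  s[4] = (0000000000000001111111111111111)·(1110001011110010010000010111111) mod 2 = 0+0+0+0+0+0+0+0+0+0+0+0+0+0+0+0+0+1+0+0+0+0+0+1+0+1+1+1+1+1+1 mod 2 = 0
Syndrome = 11100
Column 7 of H equals this syndrome → error at bit 7 (1-indexed).
Flip bit 7: 1110001011110010010000010111111 → 1110000011110010010000010111111
Extract data bits at positions {3,5,6,7,9,10,11,12,13,14,15,17,18,19,20,21,22,23,24,25,26,27,28,29,30,31}: 10001111001010000010111111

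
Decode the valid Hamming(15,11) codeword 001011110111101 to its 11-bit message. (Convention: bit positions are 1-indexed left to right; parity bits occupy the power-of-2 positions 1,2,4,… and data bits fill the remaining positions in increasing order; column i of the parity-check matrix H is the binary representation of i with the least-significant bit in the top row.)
Parity bits occupy power-of-2 positions; data bits are at positions {3,5,6,7,9,10,11,12,13,14,15} (1-indexed).
Extract: c[3]=1 c[5]=1 c[6]=1 c[7]=1 c[9]=0 c[10]=1 c[11]=1 c[12]=1 c[13]=1 c[14]=0 c[15]=1
Data = 11110111101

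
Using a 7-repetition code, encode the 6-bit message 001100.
Repeat each bit 7× and concatenate:
0→0000000  0→0000000  1→1111111  1→1111111  0→0000000  0→0000000
Codeword = 000000000000001111111111111100000000000000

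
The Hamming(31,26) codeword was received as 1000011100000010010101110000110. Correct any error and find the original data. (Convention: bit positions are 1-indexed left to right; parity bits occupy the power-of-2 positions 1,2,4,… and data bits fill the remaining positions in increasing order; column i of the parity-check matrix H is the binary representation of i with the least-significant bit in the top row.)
Syndrome s = H · r^T (mod 2), r = 1000011100000010010101110000110:
  s[0] = (1010101010101010101010101010101)·(1000011100000010010101110000110) mod 2 = 1+0+0+0+0+0+1+0+0+0+0+0+0+0+1+0+0+0+0+0+0+0+1+0+0+0+0+0+1+0+0 mod 2 = 1
  s[1] = (0110011001100110011001100110011)·(1000011100000010010101110000110) mod 2 = 0+0+0+0+0+1+1+0+0+0+0+0+0+0+1+0+0+1+0+0+0+1+1+0+0+0+0+0+0+1+0 mod 2 = 1
  s[2] = (0001111000011110000111100001111)·(1000011100000010010101110000110) mod 2 = 0+0+0+0+0+1+1+0+0+0+0+0+0+0+1+0+0+0+0+1+0+1+1+0+0+0+0+0+1+1+0 mod 2 = 0
  s[3] = (0000000111111110000000011111111)·(1000011100000010010101110000110) mod 2 = 0+0+0+0+0+0+0+1+0+0+0+0+0+0+1+0+0+0+0+0+0+0+0+1+0+0+0+0+1+1+0 mod 2 = 1
  s[4] = (0000000000000001111111111111111)·(1000011100000010010101110000110) mod 2 = 0+0+0+0+0+0+0+0+0+0+0+0+0+0+0+0+0+1+0+1+0+1+1+1+0+0+0+0+1+1+0 mod 2 = 1
Syndrome = 11011
Column 27 of H equals this syndrome → error at bit 27 (1-indexed).
Flip bit 27: 1000011100000010010101110000110 → 1000011100000010010101110010110
Extract data bits at positions {3,5,6,7,9,10,11,12,13,14,15,17,18,19,20,21,22,23,24,25,26,27,28,29,30,31}: 00110000001010101110010110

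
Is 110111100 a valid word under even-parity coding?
Sum of all bits: 1+1+0+1+1+1+1+0+0 = 6; 6 mod 2 = 0. Result is 0 → valid parity.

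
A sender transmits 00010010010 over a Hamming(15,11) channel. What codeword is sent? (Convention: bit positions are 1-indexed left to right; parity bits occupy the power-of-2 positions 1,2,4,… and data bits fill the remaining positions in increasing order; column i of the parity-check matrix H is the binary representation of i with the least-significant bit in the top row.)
Codeword c = d · G (mod 2), d = 00010010010:
  c[0] = d·G[:,0] = (00010010010)·(11011010101) mod 2 = 0+0+0+1+0+0+1+0+0+0+0 mod 2 = 0
  c[1] = d·G[:,1] = (00010010010)·(10110110011) mod 2 = 0+0+0+1+0+0+1+0+0+1+0 mod 2 = 1
  c[2] = d·G[:,2] = (00010010010)·(10000000000) mod 2 = 0+0+0+0+0+0+0+0+0+0+0 mod 2 = 0
  c[3] = d·G[:,3] = (00010010010)·(01110001111) mod 2 = 0+0+0+1+0+0+0+0+0+1+0 mod 2 = 0
  c[4] = d·G[:,4] = (00010010010)·(01000000000) mod 2 = 0+0+0+0+0+0+0+0+0+0+0 mod 2 = 0
  c[5] = d·G[:,5] = (00010010010)·(00100000000) mod 2 = 0+0+0+0+0+0+0+0+0+0+0 mod 2 = 0
  c[6] = d·G[:,6] = (00010010010)·(00010000000) mod 2 = 0+0+0+1+0+0+0+0+0+0+0 mod 2 = 1
  c[7] = d·G[:,7] = (00010010010)·(00001111111) mod 2 = 0+0+0+0+0+0+1+0+0+1+0 mod 2 = 0
  c[8] = d·G[:,8] = (00010010010)·(00001000000) mod 2 = 0+0+0+0+0+0+0+0+0+0+0 mod 2 = 0
  c[9] = d·G[:,9] = (00010010010)·(00000100000) mod 2 = 0+0+0+0+0+0+0+0+0+0+0 mod 2 = 0
  c[10] = d·G[:,10] = (00010010010)·(00000010000) mod 2 = 0+0+0+0+0+0+1+0+0+0+0 mod 2 = 1
  c[11] = d·G[:,11] = (00010010010)·(00000001000) mod 2 = 0+0+0+0+0+0+0+0+0+0+0 mod 2 = 0
  c[12] = d·G[:,12] = (00010010010)·(00000000100) mod 2 = 0+0+0+0+0+0+0+0+0+0+0 mod 2 = 0
  c[13] = d·G[:,13] = (00010010010)·(00000000010) mod 2 = 0+0+0+0+0+0+0+0+0+1+0 mod 2 = 1
  c[14] = d·G[:,14] = (00010010010)·(00000000001) mod 2 = 0+0+0+0+0+0+0+0+0+0+0 mod 2 = 0
Codeword = 010000100010010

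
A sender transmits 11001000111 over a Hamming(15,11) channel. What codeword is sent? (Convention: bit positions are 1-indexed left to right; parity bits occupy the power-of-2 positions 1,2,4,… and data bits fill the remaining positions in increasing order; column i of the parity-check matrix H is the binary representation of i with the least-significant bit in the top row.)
Codeword c = d · G (mod 2), d = 11001000111:
  c[0] = d·G[:,0] = (11001000111)·(11011010101) mod 2 = 1+1+0+0+1+0+0+0+1+0+1 mod 2 = 1
  c[1] = d·G[:,1] = (11001000111)·(10110110011) mod 2 = 1+0+0+0+0+0+0+0+0+1+1 mod 2 = 1
  c[2] = d·G[:,2] = (11001000111)·(10000000000) mod 2 = 1+0+0+0+0+0+0+0+0+0+0 mod 2 = 1
  c[3] = d·G[:,3] = (11001000111)·(01110001111) mod 2 = 0+1+0+0+0+0+0+0+1+1+1 mod 2 = 0
  c[4] = d·G[:,4] = (11001000111)·(01000000000) mod 2 = 0+1+0+0+0+0+0+0+0+0+0 mod 2 = 1
  c[5] = d·G[:,5] = (11001000111)·(00100000000) mod 2 = 0+0+0+0+0+0+0+0+0+0+0 mod 2 = 0
  c[6] = d·G[:,6] = (11001000111)·(00010000000) mod 2 = 0+0+0+0+0+0+0+0+0+0+0 mod 2 = 0
  c[7] = d·G[:,7] = (11001000111)·(00001111111) mod 2 = 0+0+0+0+1+0+0+0+1+1+1 mod 2 = 0
  c[8] = d·G[:,8] = (11001000111)·(00001000000) mod 2 = 0+0+0+0+1+0+0+0+0+0+0 mod 2 = 1
  c[9] = d·G[:,9] = (11001000111)·(00000100000) mod 2 = 0+0+0+0+0+0+0+0+0+0+0 mod 2 = 0
  c[10] = d·G[:,10] = (11001000111)·(00000010000) mod 2 = 0+0+0+0+0+0+0+0+0+0+0 mod 2 = 0
  c[11] = d·G[:,11] = (11001000111)·(00000001000) mod 2 = 0+0+0+0+0+0+0+0+0+0+0 mod 2 = 0
  c[12] = d·G[:,12] = (11001000111)·(00000000100) mod 2 = 0+0+0+0+0+0+0+0+1+0+0 mod 2 = 1
  c[13] = d·G[:,13] = (11001000111)·(00000000010) mod 2 = 0+0+0+0+0+0+0+0+0+1+0 mod 2 = 1
  c[14] = d·G[:,14] = (11001000111)·(00000000001) mod 2 = 0+0+0+0+0+0+0+0+0+0+1 mod 2 = 1
Codeword = 111010001000111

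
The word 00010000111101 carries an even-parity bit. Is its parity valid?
Sum of all bits: 0+0+0+1+0+0+0+0+1+1+1+1+0+1 = 6; 6 mod 2 = 0. Result is 0 → valid parity.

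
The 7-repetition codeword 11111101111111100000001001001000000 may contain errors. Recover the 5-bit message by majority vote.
Split into 7-bit blocks and majority-vote each:
  block 1 = 1111110: 6 ones, 1 zeros → 1
  block 2 = 1111111: 7 ones, 0 zeros → 1
  block 3 = 1000000: 1 ones, 6 zeros → 0
  block 4 = 0100100: 2 ones, 5 zeros → 0
  block 5 = 1000000: 1 ones, 6 zeros → 0
Decoded = 11000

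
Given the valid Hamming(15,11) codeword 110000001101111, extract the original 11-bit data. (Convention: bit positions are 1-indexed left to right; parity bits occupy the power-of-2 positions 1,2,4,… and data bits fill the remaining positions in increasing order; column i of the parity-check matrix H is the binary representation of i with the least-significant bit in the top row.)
Parity bits occupy power-of-2 positions; data bits are at positions {3,5,6,7,9,10,11,12,13,14,15} (1-indexed).
Extract: c[3]=0 c[5]=0 c[6]=0 c[7]=0 c[9]=1 c[10]=1 c[11]=0 c[12]=1 c[13]=1 c[14]=1 c[15]=1
Data = 00001101111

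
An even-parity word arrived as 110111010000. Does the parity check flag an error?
Sum of received bits: 1+1+0+1+1+1+0+1+0+0+0+0 = 6; 6 mod 2 = 0. Result is 0 → no error detected.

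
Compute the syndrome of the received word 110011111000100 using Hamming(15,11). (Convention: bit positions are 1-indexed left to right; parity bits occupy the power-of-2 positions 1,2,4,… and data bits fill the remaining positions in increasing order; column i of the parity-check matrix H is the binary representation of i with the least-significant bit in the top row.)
Syndrome s = H · r^T (mod 2), r = 110011111000100:
  s[0] = (101010101010101)·(110011111000100) mod 2 = 1+0+0+0+1+0+1+0+1+0+0+0+1+0+0 mod 2 = 1
  s[1] = (011001100110011)·(110011111000100) mod 2 = 0+1+0+0+0+1+1+0+0+0+0+0+0+0+0 mod 2 = 1
  s[2] = (000111100001111)·(110011111000100) mod 2 = 0+0+0+0+1+1+1+0+0+0+0+0+1+0+0 mod 2 = 0
  s[3] = (000000011111111)·(110011111000100) mod 2 = 0+0+0+0+0+0+0+1+1+0+0+0+1+0+0 mod 2 = 1
Syndrome = 1101
Non-zero syndrome: error at position 11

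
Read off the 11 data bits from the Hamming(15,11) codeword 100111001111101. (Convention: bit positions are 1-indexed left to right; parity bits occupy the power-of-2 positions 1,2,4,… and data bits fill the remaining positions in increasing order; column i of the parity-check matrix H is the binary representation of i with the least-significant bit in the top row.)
Parity bits occupy power-of-2 positions; data bits are at positions {3,5,6,7,9,10,11,12,13,14,15} (1-indexed).
Extract: c[3]=0 c[5]=1 c[6]=1 c[7]=0 c[9]=1 c[10]=1 c[11]=1 c[12]=1 c[13]=1 c[14]=0 c[15]=1
Data = 01101111101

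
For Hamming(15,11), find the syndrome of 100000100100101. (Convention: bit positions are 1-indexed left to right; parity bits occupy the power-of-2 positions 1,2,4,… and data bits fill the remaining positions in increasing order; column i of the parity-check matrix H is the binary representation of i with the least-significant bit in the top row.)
Syndrome s = H · r^T (mod 2), r = 100000100100101:
  s[0] = (101010101010101)·(100000100100101) mod 2 = 1+0+0+0+0+0+1+0+0+0+0+0+1+0+1 mod 2 = 0
  s[1] = (011001100110011)·(100000100100101) mod 2 = 0+0+0+0+0+0+1+0+0+1+0+0+0+0+1 mod 2 = 1
  s[2] = (000111100001111)·(100000100100101) mod 2 = 0+0+0+0+0+0+1+0+0+0+0+0+1+0+1 mod 2 = 1
  s[3] = (000000011111111)·(100000100100101) mod 2 = 0+0+0+0+0+0+0+0+0+1+0+0+1+0+1 mod 2 = 1
Syndrome = 0111
Non-zero syndrome: error at position 14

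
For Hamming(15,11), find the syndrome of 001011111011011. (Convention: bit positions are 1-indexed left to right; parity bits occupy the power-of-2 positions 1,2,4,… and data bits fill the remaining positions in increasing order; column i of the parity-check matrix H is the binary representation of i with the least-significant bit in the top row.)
Syndrome s = H · r^T (mod 2), r = 001011111011011:
  s[0] = (101010101010101)·(001011111011011) mod 2 = 0+0+1+0+1+0+1+0+1+0+1+0+0+0+1 mod 2 = 0
  s[1] = (011001100110011)·(001011111011011) mod 2 = 0+0+1+0+0+1+1+0+0+0+1+0+0+1+1 mod 2 = 0
  s[2] = (000111100001111)·(001011111011011) mod 2 = 0+0+0+0+1+1+1+0+0+0+0+1+0+1+1 mod 2 = 0
  s[3] = (000000011111111)·(001011111011011) mod 2 = 0+0+0+0+0+0+0+1+1+0+1+1+0+1+1 mod 2 = 0
Syndrome = 0000
s = 0: no error detected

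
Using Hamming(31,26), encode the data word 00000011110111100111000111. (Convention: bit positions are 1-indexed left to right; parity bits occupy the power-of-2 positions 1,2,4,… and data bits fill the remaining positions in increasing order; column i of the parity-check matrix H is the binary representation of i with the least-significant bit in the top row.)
Codeword c = d · G (mod 2), d = 00000011110111100111000111:
  c[0] = d·G[:,0] = (00000011110111100111000111)·(11011010101101010101010101) mod 2 = 0+0+0+0+0+0+1+0+1+0+0+1+0+1+0+0+0+1+0+1+0+0+0+1+0+1 mod 2 = 0
  c[1] = d·G[:,1] = (00000011110111100111000111)·(10110110011011001100110011) mod 2 = 0+0+0+0+0+0+1+0+0+1+0+0+1+1+0+0+0+1+0+0+0+0+0+0+1+1 mod 2 = 1
  c[2] = d·G[:,2] = (00000011110111100111000111)·(10000000000000000000000000) mod 2 = 0+0+0+0+0+0+0+0+0+0+0+0+0+0+0+0+0+0+0+0+0+0+0+0+0+0 mod 2 = 0
  c[3] = d·G[:,3] = (00000011110111100111000111)·(01110001111000111100001111) mod 2 = 0+0+0+0+0+0+0+1+1+1+0+0+0+0+1+0+0+1+0+0+0+0+0+1+1+1 mod 2 = 0
  c[4] = d·G[:,4] = (00000011110111100111000111)·(01000000000000000000000000) mod 2 = 0+0+0+0+0+0+0+0+0+0+0+0+0+0+0+0+0+0+0+0+0+0+0+0+0+0 mod 2 = 0
  c[5] = d·G[:,5] = (00000011110111100111000111)·(00100000000000000000000000) mod 2 = 0+0+0+0+0+0+0+0+0+0+0+0+0+0+0+0+0+0+0+0+0+0+0+0+0+0 mod 2 = 0
  c[6] = d·G[:,6] = (00000011110111100111000111)·(00010000000000000000000000) mod 2 = 0+0+0+0+0+0+0+0+0+0+0+0+0+0+0+0+0+0+0+0+0+0+0+0+0+0 mod 2 = 0
  c[7] = d·G[:,7] = (00000011110111100111000111)·(00001111111000000011111111) mod 2 = 0+0+0+0+0+0+1+1+1+1+0+0+0+0+0+0+0+0+1+1+0+0+0+1+1+1 mod 2 = 1
  c[8] = d·G[:,8] = (00000011110111100111000111)·(00001000000000000000000000) mod 2 = 0+0+0+0+0+0+0+0+0+0+0+0+0+0+0+0+0+0+0+0+0+0+0+0+0+0 mod 2 = 0
  c[9] = d·G[:,9] = (00000011110111100111000111)·(00000100000000000000000000) mod 2 = 0+0+0+0+0+0+0+0+0+0+0+0+0+0+0+0+0+0+0+0+0+0+0+0+0+0 mod 2 = 0
  c[10] = d·G[:,10] = (00000011110111100111000111)·(00000010000000000000000000) mod 2 = 0+0+0+0+0+0+1+0+0+0+0+0+0+0+0+0+0+0+0+0+0+0+0+0+0+0 mod 2 = 1
  c[11] = d·G[:,11] = (00000011110111100111000111)·(00000001000000000000000000) mod 2 = 0+0+0+0+0+0+0+1+0+0+0+0+0+0+0+0+0+0+0+0+0+0+0+0+0+0 mod 2 = 1
  c[12] = d·G[:,12] = (00000011110111100111000111)·(00000000100000000000000000) mod 2 = 0+0+0+0+0+0+0+0+1+0+0+0+0+0+0+0+0+0+0+0+0+0+0+0+0+0 mod 2 = 1
  c[13] = d·G[:,13] = (00000011110111100111000111)·(00000000010000000000000000) mod 2 = 0+0+0+0+0+0+0+0+0+1+0+0+0+0+0+0+0+0+0+0+0+0+0+0+0+0 mod 2 = 1
  c[14] = d·G[:,14] = (00000011110111100111000111)·(00000000001000000000000000) mod 2 = 0+0+0+0+0+0+0+0+0+0+0+0+0+0+0+0+0+0+0+0+0+0+0+0+0+0 mod 2 = 0
  c[15] = d·G[:,15] = (00000011110111100111000111)·(00000000000111111111111111) mod 2 = 0+0+0+0+0+0+0+0+0+0+0+1+1+1+1+0+0+1+1+1+0+0+0+1+1+1 mod 2 = 0
  c[16] = d·G[:,16] = (00000011110111100111000111)·(00000000000100000000000000) mod 2 = 0+0+0+0+0+0+0+0+0+0+0+1+0+0+0+0+0+0+0+0+0+0+0+0+0+0 mod 2 = 1
  c[17] = d·G[:,17] = (00000011110111100111000111)·(00000000000010000000000000) mod 2 = 0+0+0+0+0+0+0+0+0+0+0+0+1+0+0+0+0+0+0+0+0+0+0+0+0+0 mod 2 = 1
  c[18] = d·G[:,18] = (00000011110111100111000111)·(00000000000001000000000000) mod 2 = 0+0+0+0+0+0+0+0+0+0+0+0+0+1+0+0+0+0+0+0+0+0+0+0+0+0 mod 2 = 1
  c[19] = d·G[:,19] = (00000011110111100111000111)·(00000000000000100000000000) mod 2 = 0+0+0+0+0+0+0+0+0+0+0+0+0+0+1+0+0+0+0+0+0+0+0+0+0+0 mod 2 = 1
  c[20] = d·G[:,20] = (00000011110111100111000111)·(00000000000000010000000000) mod 2 = 0+0+0+0+0+0+0+0+0+0+0+0+0+0+0+0+0+0+0+0+0+0+0+0+0+0 mod 2 = 0
  c[21] = d·G[:,21] = (00000011110111100111000111)·(00000000000000001000000000) mod 2 = 0+0+0+0+0+0+0+0+0+0+0+0+0+0+0+0+0+0+0+0+0+0+0+0+0+0 mod 2 = 0
  c[22] = d·G[:,22] = (00000011110111100111000111)·(00000000000000000100000000) mod 2 = 0+0+0+0+0+0+0+0+0+0+0+0+0+0+0+0+0+1+0+0+0+0+0+0+0+0 mod 2 = 1
  c[23] = d·G[:,23] = (00000011110111100111000111)·(00000000000000000010000000) mod 2 = 0+0+0+0+0+0+0+0+0+0+0+0+0+0+0+0+0+0+1+0+0+0+0+0+0+0 mod 2 = 1
  c[24] = d·G[:,24] = (00000011110111100111000111)·(00000000000000000001000000) mod 2 = 0+0+0+0+0+0+0+0+0+0+0+0+0+0+0+0+0+0+0+1+0+0+0+0+0+0 mod 2 = 1
  c[25] = d·G[:,25] = (00000011110111100111000111)·(00000000000000000000100000) mod 2 = 0+0+0+0+0+0+0+0+0+0+0+0+0+0+0+0+0+0+0+0+0+0+0+0+0+0 mod 2 = 0
  c[26] = d·G[:,26] = (00000011110111100111000111)·(00000000000000000000010000) mod 2 = 0+0+0+0+0+0+0+0+0+0+0+0+0+0+0+0+0+0+0+0+0+0+0+0+0+0 mod 2 = 0
  c[27] = d·G[:,27] = (00000011110111100111000111)·(00000000000000000000001000) mod 2 = 0+0+0+0+0+0+0+0+0+0+0+0+0+0+0+0+0+0+0+0+0+0+0+0+0+0 mod 2 = 0
  c[28] = d·G[:,28] = (00000011110111100111000111)·(00000000000000000000000100) mod 2 = 0+0+0+0+0+0+0+0+0+0+0+0+0+0+0+0+0+0+0+0+0+0+0+1+0+0 mod 2 = 1
  c[29] = d·G[:,29] = (00000011110111100111000111)·(00000000000000000000000010) mod 2 = 0+0+0+0+0+0+0+0+0+0+0+0+0+0+0+0+0+0+0+0+0+0+0+0+1+0 mod 2 = 1
  c[30] = d·G[:,30] = (00000011110111100111000111)·(00000000000000000000000001) mod 2 = 0+0+0+0+0+0+0+0+0+0+0+0+0+0+0+0+0+0+0+0+0+0+0+0+0+1 mod 2 = 1
Codeword = 0100000100111100111100111000111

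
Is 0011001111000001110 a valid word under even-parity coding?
Sum of all bits: 0+0+1+1+0+0+1+1+1+1+0+0+0+0+0+1+1+1+0 = 9; 9 mod 2 = 1. Result is 1 → parity error detected.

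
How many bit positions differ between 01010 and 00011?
XOR = 01001, count of 1s = 2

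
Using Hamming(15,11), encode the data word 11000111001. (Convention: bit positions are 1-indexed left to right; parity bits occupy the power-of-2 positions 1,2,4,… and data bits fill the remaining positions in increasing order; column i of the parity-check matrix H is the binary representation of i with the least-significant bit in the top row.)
Codeword c = d · G (mod 2), d = 11000111001:
  c[0] = d·G[:,0] = (11000111001)·(11011010101) mod 2 = 1+1+0+0+0+0+1+0+0+0+1 mod 2 = 0
  c[1] = d·G[:,1] = (11000111001)·(10110110011) mod 2 = 1+0+0+0+0+1+1+0+0+0+1 mod 2 = 0
  c[2] = d·G[:,2] = (11000111001)·(10000000000) mod 2 = 1+0+0+0+0+0+0+0+0+0+0 mod 2 = 1
  c[3] = d·G[:,3] = (11000111001)·(01110001111) mod 2 = 0+1+0+0+0+0+0+1+0+0+1 mod 2 = 1
  c[4] = d·G[:,4] = (11000111001)·(01000000000) mod 2 = 0+1+0+0+0+0+0+0+0+0+0 mod 2 = 1
  c[5] = d·G[:,5] = (11000111001)·(00100000000) mod 2 = 0+0+0+0+0+0+0+0+0+0+0 mod 2 = 0
  c[6] = d·G[:,6] = (11000111001)·(00010000000) mod 2 = 0+0+0+0+0+0+0+0+0+0+0 mod 2 = 0
  c[7] = d·G[:,7] = (11000111001)·(00001111111) mod 2 = 0+0+0+0+0+1+1+1+0+0+1 mod 2 = 0
  c[8] = d·G[:,8] = (11000111001)·(00001000000) mod 2 = 0+0+0+0+0+0+0+0+0+0+0 mod 2 = 0
  c[9] = d·G[:,9] = (11000111001)·(00000100000) mod 2 = 0+0+0+0+0+1+0+0+0+0+0 mod 2 = 1
  c[10] = d·G[:,10] = (11000111001)·(00000010000) mod 2 = 0+0+0+0+0+0+1+0+0+0+0 mod 2 = 1
  c[11] = d·G[:,11] = (11000111001)·(00000001000) mod 2 = 0+0+0+0+0+0+0+1+0+0+0 mod 2 = 1
  c[12] = d·G[:,12] = (11000111001)·(00000000100) mod 2 = 0+0+0+0+0+0+0+0+0+0+0 mod 2 = 0
  c[13] = d·G[:,13] = (11000111001)·(00000000010) mod 2 = 0+0+0+0+0+0+0+0+0+0+0 mod 2 = 0
  c[14] = d·G[:,14] = (11000111001)·(00000000001) mod 2 = 0+0+0+0+0+0+0+0+0+0+1 mod 2 = 1
Codeword = 001110000111001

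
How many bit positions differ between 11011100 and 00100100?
XOR = 11111000, count of 1s = 5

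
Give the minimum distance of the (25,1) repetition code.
d_min = 25 (the only two codewords are 0…0 and 1…1, differing in all 25 positions).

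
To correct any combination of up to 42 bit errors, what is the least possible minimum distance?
Correcting t errors requires d_min ≥ 2t + 1 = 2·42 + 1 = 85.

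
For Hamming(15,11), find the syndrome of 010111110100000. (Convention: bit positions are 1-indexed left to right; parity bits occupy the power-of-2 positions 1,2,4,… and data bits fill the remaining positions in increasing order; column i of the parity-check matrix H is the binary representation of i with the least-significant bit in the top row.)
Syndrome s = H · r^T (mod 2), r = 010111110100000:
  s[0] = (101010101010101)·(010111110100000) mod 2 = 0+0+0+0+1+0+1+0+0+0+0+0+0+0+0 mod 2 = 0
  s[1] = (011001100110011)·(010111110100000) mod 2 = 0+1+0+0+0+1+1+0+0+1+0+0+0+0+0 mod 2 = 0
  s[2] = (000111100001111)·(010111110100000) mod 2 = 0+0+0+1+1+1+1+0+0+0+0+0+0+0+0 mod 2 = 0
  s[3] = (000000011111111)·(010111110100000) mod 2 = 0+0+0+0+0+0+0+1+0+1+0+0+0+0+0 mod 2 = 0
Syndrome = 0000
s = 0: no error detected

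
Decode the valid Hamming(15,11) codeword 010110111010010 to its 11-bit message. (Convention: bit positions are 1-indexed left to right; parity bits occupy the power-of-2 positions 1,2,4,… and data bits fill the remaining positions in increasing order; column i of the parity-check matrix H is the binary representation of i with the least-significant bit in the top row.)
Parity bits occupy power-of-2 positions; data bits are at positions {3,5,6,7,9,10,11,12,13,14,15} (1-indexed).
Extract: c[3]=0 c[5]=1 c[6]=0 c[7]=1 c[9]=1 c[10]=0 c[11]=1 c[12]=0 c[13]=0 c[14]=1 c[15]=0
Data = 01011010010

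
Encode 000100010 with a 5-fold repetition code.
Repeat each bit 5× and concatenate:
0→00000  0→00000  0→00000  1→11111  0→00000  0→00000  0→00000  1→11111  0→00000
Codeword = 000000000000000111110000000000000001111100000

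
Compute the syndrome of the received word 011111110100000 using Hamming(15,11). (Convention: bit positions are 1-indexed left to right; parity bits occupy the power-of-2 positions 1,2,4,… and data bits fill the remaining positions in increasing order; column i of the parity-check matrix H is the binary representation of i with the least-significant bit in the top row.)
Syndrome s = H · r^T (mod 2), r = 011111110100000:
  s[0] = (101010101010101)·(011111110100000) mod 2 = 0+0+1+0+1+0+1+0+0+0+0+0+0+0+0 mod 2 = 1
  s[1] = (011001100110011)·(011111110100000) mod 2 = 0+1+1+0+0+1+1+0+0+1+0+0+0+0+0 mod 2 = 1
  s[2] = (000111100001111)·(011111110100000) mod 2 = 0+0+0+1+1+1+1+0+0+0+0+0+0+0+0 mod 2 = 0
  s[3] = (000000011111111)·(011111110100000) mod 2 = 0+0+0+0+0+0+0+1+0+1+0+0+0+0+0 mod 2 = 0
Syndrome = 1100
Non-zero syndrome: error at position 3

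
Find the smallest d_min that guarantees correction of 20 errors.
Correcting t errors requires d_min ≥ 2t + 1 = 2·20 + 1 = 41.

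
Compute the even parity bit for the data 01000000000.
Sum of data bits: 0+1+0+0+0+0+0+0+0+0+0 = 1.
1 mod 2 = 1, so parity bit = 1.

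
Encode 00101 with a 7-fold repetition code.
Repeat each bit 7× and concatenate:
0→0000000  0→0000000  1→1111111  0→0000000  1→1111111
Codeword = 00000000000000111111100000001111111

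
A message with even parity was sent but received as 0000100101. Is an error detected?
Sum of received bits: 0+0+0+0+1+0+0+1+0+1 = 3; 3 mod 2 = 1. Result is 1 ≠ 0 → error detected.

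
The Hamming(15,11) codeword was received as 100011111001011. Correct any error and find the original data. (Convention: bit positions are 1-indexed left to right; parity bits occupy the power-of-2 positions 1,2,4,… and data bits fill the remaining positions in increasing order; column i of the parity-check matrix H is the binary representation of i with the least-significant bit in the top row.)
Syndrome s = H · r^T (mod 2), r = 100011111001011:
  s[0] = (101010101010101)·(100011111001011) mod 2 = 1+0+0+0+1+0+1+0+1+0+0+0+0+0+1 mod 2 = 1
  s[1] = (011001100110011)·(100011111001011) mod 2 = 0+0+0+0+0+1+1+0+0+0+0+0+0+1+1 mod 2 = 0
  s[2] = (000111100001111)·(100011111001011) mod 2 = 0+0+0+0+1+1+1+0+0+0+0+1+0+1+1 mod 2 = 0
  s[3] = (000000011111111)·(100011111001011) mod 2 = 0+0+0+0+0+0+0+1+1+0+0+1+0+1+1 mod 2 = 1
Syndrome = 1001
Column 9 of H equals this syndrome → error at bit 9 (1-indexed).
Flip bit 9: 100011111001011 → 100011110001011
Extract data bits at positions {3,5,6,7,9,10,11,12,13,14,15}: 01110001011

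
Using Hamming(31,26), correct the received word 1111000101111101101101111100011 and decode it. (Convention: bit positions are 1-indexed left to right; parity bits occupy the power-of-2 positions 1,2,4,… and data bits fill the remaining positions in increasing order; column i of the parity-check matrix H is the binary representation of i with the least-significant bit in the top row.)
Syndrome s = H · r^T (mod 2), r = 1111000101111101101101111100011:
  s[0] = (1010101010101010101010101010101)·(1111000101111101101101111100011) mod 2 = 1+0+1+0+0+0+0+0+0+0+1+0+1+0+0+0+1+0+1+0+0+0+1+0+1+0+0+0+0+0+1 mod 2 = 1
  s[1] = (0110011001100110011001100110011)·(1111000101111101101101111100011) mod 2 = 0+1+1+0+0+0+0+0+0+1+1+0+0+1+0+0+0+0+1+0+0+1+1+0+0+1+0+0+0+1+1 mod 2 = 1
  s[2] = (0001111000011110000111100001111)·(1111000101111101101101111100011) mod 2 = 0+0+0+1+0+0+0+0+0+0+0+1+1+1+0+0+0+0+0+1+0+1+1+0+0+0+0+0+0+1+1 mod 2 = 1
  s[3] = (0000000111111110000000011111111)·(1111000101111101101101111100011) mod 2 = 0+0+0+0+0+0+0+1+0+1+1+1+1+1+0+0+0+0+0+0+0+0+0+1+1+1+0+0+0+1+1 mod 2 = 1
  s[4] = (0000000000000001111111111111111)·(1111000101111101101101111100011) mod 2 = 0+0+0+0+0+0+0+0+0+0+0+0+0+0+0+1+1+0+1+1+0+1+1+1+1+1+0+0+0+1+1 mod 2 = 1
Syndrome = 11111
Column 31 of H equals this syndrome → error at bit 31 (1-indexed).
Flip bit 31: 1111000101111101101101111100011 → 1111000101111101101101111100010
Extract data bits at positions {3,5,6,7,9,10,11,12,13,14,15,17,18,19,20,21,22,23,24,25,26,27,28,29,30,31}: 10000111110101101111100010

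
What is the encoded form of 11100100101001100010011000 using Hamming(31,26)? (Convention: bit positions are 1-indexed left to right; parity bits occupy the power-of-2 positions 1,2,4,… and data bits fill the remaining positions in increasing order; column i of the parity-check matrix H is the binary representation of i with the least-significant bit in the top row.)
Codeword c = d · G (mod 2), d = 11100100101001100010011000:
  c[0] = d·G[:,0] = (11100100101001100010011000)·(11011010101101010101010101) mod 2 = 1+1+0+0+0+0+0+0+1+0+1+0+0+1+0+0+0+0+0+0+0+1+0+0+0+0 mod 2 = 0
  c[1] = d·G[:,1] = (11100100101001100010011000)·(10110110011011001100110011) mod 2 = 1+0+1+0+0+1+0+0+0+0+1+0+0+1+0+0+0+0+0+0+0+1+0+0+0+0 mod 2 = 0
  c[2] = d·G[:,2] = (11100100101001100010011000)·(10000000000000000000000000) mod 2 = 1+0+0+0+0+0+0+0+0+0+0+0+0+0+0+0+0+0+0+0+0+0+0+0+0+0 mod 2 = 1
  c[3] = d·G[:,3] = (11100100101001100010011000)·(01110001111000111100001111) mod 2 = 0+1+1+0+0+0+0+0+1+0+1+0+0+0+1+0+0+0+0+0+0+0+1+0+0+0 mod 2 = 0
  c[4] = d·G[:,4] = (11100100101001100010011000)·(01000000000000000000000000) mod 2 = 0+1+0+0+0+0+0+0+0+0+0+0+0+0+0+0+0+0+0+0+0+0+0+0+0+0 mod 2 = 1
  c[5] = d·G[:,5] = (11100100101001100010011000)·(00100000000000000000000000) mod 2 = 0+0+1+0+0+0+0+0+0+0+0+0+0+0+0+0+0+0+0+0+0+0+0+0+0+0 mod 2 = 1
  c[6] = d·G[:,6] = (11100100101001100010011000)·(00010000000000000000000000) mod 2 = 0+0+0+0+0+0+0+0+0+0+0+0+0+0+0+0+0+0+0+0+0+0+0+0+0+0 mod 2 = 0
  c[7] = d·G[:,7] = (11100100101001100010011000)·(00001111111000000011111111) mod 2 = 0+0+0+0+0+1+0+0+1+0+1+0+0+0+0+0+0+0+1+0+0+1+1+0+0+0 mod 2 = 0
  c[8] = d·G[:,8] = (11100100101001100010011000)·(00001000000000000000000000) mod 2 = 0+0+0+0+0+0+0+0+0+0+0+0+0+0+0+0+0+0+0+0+0+0+0+0+0+0 mod 2 = 0
  c[9] = d·G[:,9] = (11100100101001100010011000)·(00000100000000000000000000) mod 2 = 0+0+0+0+0+1+0+0+0+0+0+0+0+0+0+0+0+0+0+0+0+0+0+0+0+0 mod 2 = 1
  c[10] = d·G[:,10] = (11100100101001100010011000)·(00000010000000000000000000) mod 2 = 0+0+0+0+0+0+0+0+0+0+0+0+0+0+0+0+0+0+0+0+0+0+0+0+0+0 mod 2 = 0
  c[11] = d·G[:,11] = (11100100101001100010011000)·(00000001000000000000000000) mod 2 = 0+0+0+0+0+0+0+0+0+0+0+0+0+0+0+0+0+0+0+0+0+0+0+0+0+0 mod 2 = 0
  c[12] = d·G[:,12] = (11100100101001100010011000)·(00000000100000000000000000) mod 2 = 0+0+0+0+0+0+0+0+1+0+0+0+0+0+0+0+0+0+0+0+0+0+0+0+0+0 mod 2 = 1
  c[13] = d·G[:,13] = (11100100101001100010011000)·(00000000010000000000000000) mod 2 = 0+0+0+0+0+0+0+0+0+0+0+0+0+0+0+0+0+0+0+0+0+0+0+0+0+0 mod 2 = 0
  c[14] = d·G[:,14] = (11100100101001100010011000)·(00000000001000000000000000) mod 2 = 0+0+0+0+0+0+0+0+0+0+1+0+0+0+0+0+0+0+0+0+0+0+0+0+0+0 mod 2 = 1
  c[15] = d·G[:,15] = (11100100101001100010011000)·(00000000000111111111111111) mod 2 = 0+0+0+0+0+0+0+0+0+0+0+0+0+1+1+0+0+0+1+0+0+1+1+0+0+0 mod 2 = 1
  c[16] = d·G[:,16] = (11100100101001100010011000)·(00000000000100000000000000) mod 2 = 0+0+0+0+0+0+0+0+0+0+0+0+0+0+0+0+0+0+0+0+0+0+0+0+0+0 mod 2 = 0
  c[17] = d·G[:,17] = (11100100101001100010011000)·(00000000000010000000000000) mod 2 = 0+0+0+0+0+0+0+0+0+0+0+0+0+0+0+0+0+0+0+0+0+0+0+0+0+0 mod 2 = 0
  c[18] = d·G[:,18] = (11100100101001100010011000)·(00000000000001000000000000) mod 2 = 0+0+0+0+0+0+0+0+0+0+0+0+0+1+0+0+0+0+0+0+0+0+0+0+0+0 mod 2 = 1
  c[19] = d·G[:,19] = (11100100101001100010011000)·(00000000000000100000000000) mod 2 = 0+0+0+0+0+0+0+0+0+0+0+0+0+0+1+0+0+0+0+0+0+0+0+0+0+0 mod 2 = 1
  c[20] = d·G[:,20] = (11100100101001100010011000)·(00000000000000010000000000) mod 2 = 0+0+0+0+0+0+0+0+0+0+0+0+0+0+0+0+0+0+0+0+0+0+0+0+0+0 mod 2 = 0
  c[21] = d·G[:,21] = (11100100101001100010011000)·(00000000000000001000000000) mod 2 = 0+0+0+0+0+0+0+0+0+0+0+0+0+0+0+0+0+0+0+0+0+0+0+0+0+0 mod 2 = 0
  c[22] = d·G[:,22] = (11100100101001100010011000)·(00000000000000000100000000) mod 2 = 0+0+0+0+0+0+0+0+0+0+0+0+0+0+0+0+0+0+0+0+0+0+0+0+0+0 mod 2 = 0
  c[23] = d·G[:,23] = (11100100101001100010011000)·(00000000000000000010000000) mod 2 = 0+0+0+0+0+0+0+0+0+0+0+0+0+0+0+0+0+0+1+0+0+0+0+0+0+0 mod 2 = 1
  c[24] = d·G[:,24] = (11100100101001100010011000)·(00000000000000000001000000) mod 2 = 0+0+0+0+0+0+0+0+0+0+0+0+0+0+0+0+0+0+0+0+0+0+0+0+0+0 mod 2 = 0
  c[25] = d·G[:,25] = (11100100101001100010011000)·(00000000000000000000100000) mod 2 = 0+0+0+0+0+0+0+0+0+0+0+0+0+0+0+0+0+0+0+0+0+0+0+0+0+0 mod 2 = 0
  c[26] = d·G[:,26] = (11100100101001100010011000)·(00000000000000000000010000) mod 2 = 0+0+0+0+0+0+0+0+0+0+0+0+0+0+0+0+0+0+0+0+0+1+0+0+0+0 mod 2 = 1
  c[27] = d·G[:,27] = (11100100101001100010011000)·(00000000000000000000001000) mod 2 = 0+0+0+0+0+0+0+0+0+0+0+0+0+0+0+0+0+0+0+0+0+0+1+0+0+0 mod 2 = 1
  c[28] = d·G[:,28] = (11100100101001100010011000)·(00000000000000000000000100) mod 2 = 0+0+0+0+0+0+0+0+0+0+0+0+0+0+0+0+0+0+0+0+0+0+0+0+0+0 mod 2 = 0
  c[29] = d·G[:,29] = (11100100101001100010011000)·(00000000000000000000000010) mod 2 = 0+0+0+0+0+0+0+0+0+0+0+0+0+0+0+0+0+0+0+0+0+0+0+0+0+0 mod 2 = 0
  c[30] = d·G[:,30] = (11100100101001100010011000)·(00000000000000000000000001) mod 2 = 0+0+0+0+0+0+0+0+0+0+0+0+0+0+0+0+0+0+0+0+0+0+0+0+0+0 mod 2 = 0
Codeword = 0010110001001011001100010011000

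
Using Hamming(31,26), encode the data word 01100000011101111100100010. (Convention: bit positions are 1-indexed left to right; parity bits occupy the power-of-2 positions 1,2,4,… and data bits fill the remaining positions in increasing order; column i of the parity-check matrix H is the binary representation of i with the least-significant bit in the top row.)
Codeword c = d · G (mod 2), d = 01100000011101111100100010:
  c[0] = d·G[:,0] = (01100000011101111100100010)·(11011010101101010101010101) mod 2 = 0+1+0+0+0+0+0+0+0+0+1+1+0+1+0+1+0+1+0+0+0+0+0+0+0+0 mod 2 = 0
  c[1] = d·G[:,1] = (01100000011101111100100010)·(10110110011011001100110011) mod 2 = 0+0+1+0+0+0+0+0+0+1+1+0+0+1+0+0+1+1+0+0+1+0+0+0+1+0 mod 2 = 0
  c[2] = d·G[:,2] = (01100000011101111100100010)·(10000000000000000000000000) mod 2 = 0+0+0+0+0+0+0+0+0+0+0+0+0+0+0+0+0+0+0+0+0+0+0+0+0+0 mod 2 = 0
  c[3] = d·G[:,3] = (01100000011101111100100010)·(01110001111000111100001111) mod 2 = 0+1+1+0+0+0+0+0+0+1+1+0+0+0+1+1+1+1+0+0+0+0+0+0+1+0 mod 2 = 1
  c[4] = d·G[:,4] = (01100000011101111100100010)·(01000000000000000000000000) mod 2 = 0+1+0+0+0+0+0+0+0+0+0+0+0+0+0+0+0+0+0+0+0+0+0+0+0+0 mod 2 = 1
  c[5] = d·G[:,5] = (01100000011101111100100010)·(00100000000000000000000000) mod 2 = 0+0+1+0+0+0+0+0+0+0+0+0+0+0+0+0+0+0+0+0+0+0+0+0+0+0 mod 2 = 1
  c[6] = d·G[:,6] = (01100000011101111100100010)·(00010000000000000000000000) mod 2 = 0+0+0+0+0+0+0+0+0+0+0+0+0+0+0+0+0+0+0+0+0+0+0+0+0+0 mod 2 = 0
  c[7] = d·G[:,7] = (01100000011101111100100010)·(00001111111000000011111111) mod 2 = 0+0+0+0+0+0+0+0+0+1+1+0+0+0+0+0+0+0+0+0+1+0+0+0+1+0 mod 2 = 0
  c[8] = d·G[:,8] = (01100000011101111100100010)·(00001000000000000000000000) mod 2 = 0+0+0+0+0+0+0+0+0+0+0+0+0+0+0+0+0+0+0+0+0+0+0+0+0+0 mod 2 = 0
  c[9] = d·G[:,9] = (01100000011101111100100010)·(00000100000000000000000000) mod 2 = 0+0+0+0+0+0+0+0+0+0+0+0+0+0+0+0+0+0+0+0+0+0+0+0+0+0 mod 2 = 0
  c[10] = d·G[:,10] = (01100000011101111100100010)·(00000010000000000000000000) mod 2 = 0+0+0+0+0+0+0+0+0+0+0+0+0+0+0+0+0+0+0+0+0+0+0+0+0+0 mod 2 = 0
  c[11] = d·G[:,11] = (01100000011101111100100010)·(00000001000000000000000000) mod 2 = 0+0+0+0+0+0+0+0+0+0+0+0+0+0+0+0+0+0+0+0+0+0+0+0+0+0 mod 2 = 0
  c[12] = d·G[:,12] = (01100000011101111100100010)·(00000000100000000000000000) mod 2 = 0+0+0+0+0+0+0+0+0+0+0+0+0+0+0+0+0+0+0+0+0+0+0+0+0+0 mod 2 = 0
  c[13] = d·G[:,13] = (01100000011101111100100010)·(00000000010000000000000000) mod 2 = 0+0+0+0+0+0+0+0+0+1+0+0+0+0+0+0+0+0+0+0+0+0+0+0+0+0 mod 2 = 1
  c[14] = d·G[:,14] = (01100000011101111100100010)·(00000000001000000000000000) mod 2 = 0+0+0+0+0+0+0+0+0+0+1+0+0+0+0+0+0+0+0+0+0+0+0+0+0+0 mod 2 = 1
  c[15] = d·G[:,15] = (01100000011101111100100010)·(00000000000111111111111111) mod 2 = 0+0+0+0+0+0+0+0+0+0+0+1+0+1+1+1+1+1+0+0+1+0+0+0+1+0 mod 2 = 0
  c[16] = d·G[:,16] = (01100000011101111100100010)·(00000000000100000000000000) mod 2 = 0+0+0+0+0+0+0+0+0+0+0+1+0+0+0+0+0+0+0+0+0+0+0+0+0+0 mod 2 = 1
  c[17] = d·G[:,17] = (01100000011101111100100010)·(00000000000010000000000000) mod 2 = 0+0+0+0+0+0+0+0+0+0+0+0+0+0+0+0+0+0+0+0+0+0+0+0+0+0 mod 2 = 0
  c[18] = d·G[:,18] = (01100000011101111100100010)·(00000000000001000000000000) mod 2 = 0+0+0+0+0+0+0+0+0+0+0+0+0+1+0+0+0+0+0+0+0+0+0+0+0+0 mod 2 = 1
  c[19] = d·G[:,19] = (01100000011101111100100010)·(00000000000000100000000000) mod 2 = 0+0+0+0+0+0+0+0+0+0+0+0+0+0+1+0+0+0+0+0+0+0+0+0+0+0 mod 2 = 1
  c[20] = d·G[:,20] = (01100000011101111100100010)·(00000000000000010000000000) mod 2 = 0+0+0+0+0+0+0+0+0+0+0+0+0+0+0+1+0+0+0+0+0+0+0+0+0+0 mod 2 = 1
  c[21] = d·G[:,21] = (01100000011101111100100010)·(00000000000000001000000000) mod 2 = 0+0+0+0+0+0+0+0+0+0+0+0+0+0+0+0+1+0+0+0+0+0+0+0+0+0 mod 2 = 1
  c[22] = d·G[:,22] = (01100000011101111100100010)·(00000000000000000100000000) mod 2 = 0+0+0+0+0+0+0+0+0+0+0+0+0+0+0+0+0+1+0+0+0+0+0+0+0+0 mod 2 = 1
  c[23] = d·G[:,23] = (01100000011101111100100010)·(00000000000000000010000000) mod 2 = 0+0+0+0+0+0+0+0+0+0+0+0+0+0+0+0+0+0+0+0+0+0+0+0+0+0 mod 2 = 0
  c[24] = d·G[:,24] = (01100000011101111100100010)·(00000000000000000001000000) mod 2 = 0+0+0+0+0+0+0+0+0+0+0+0+0+0+0+0+0+0+0+0+0+0+0+0+0+0 mod 2 = 0
  c[25] = d·G[:,25] = (01100000011101111100100010)·(00000000000000000000100000) mod 2 = 0+0+0+0+0+0+0+0+0+0+0+0+0+0+0+0+0+0+0+0+1+0+0+0+0+0 mod 2 = 1
  c[26] = d·G[:,26] = (01100000011101111100100010)·(00000000000000000000010000) mod 2 = 0+0+0+0+0+0+0+0+0+0+0+0+0+0+0+0+0+0+0+0+0+0+0+0+0+0 mod 2 = 0
  c[27] = d·G[:,27] = (01100000011101111100100010)·(00000000000000000000001000) mod 2 = 0+0+0+0+0+0+0+0+0+0+0+0+0+0+0+0+0+0+0+0+0+0+0+0+0+0 mod 2 = 0
  c[28] = d·G[:,28] = (01100000011101111100100010)·(00000000000000000000000100) mod 2 = 0+0+0+0+0+0+0+0+0+0+0+0+0+0+0+0+0+0+0+0+0+0+0+0+0+0 mod 2 = 0
  c[29] = d·G[:,29] = (01100000011101111100100010)·(00000000000000000000000010) mod 2 = 0+0+0+0+0+0+0+0+0+0+0+0+0+0+0+0+0+0+0+0+0+0+0+0+1+0 mod 2 = 1
  c[30] = d·G[:,30] = (01100000011101111100100010)·(00000000000000000000000001) mod 2 = 0+0+0+0+0+0+0+0+0+0+0+0+0+0+0+0+0+0+0+0+0+0+0+0+0+0 mod 2 = 0
Codeword = 0001110000000110101111100100010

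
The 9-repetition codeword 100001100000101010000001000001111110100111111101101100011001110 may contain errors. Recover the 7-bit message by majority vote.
Split into 9-bit blocks and majority-vote each:
  block 1 = 100001100: 3 ones, 6 zeros → 0
  block 2 = 000101010: 3 ones, 6 zeros → 0
  block 3 = 000001000: 1 ones, 8 zeros → 0
  block 4 = 001111110: 6 ones, 3 zeros → 1
  block 5 = 100111111: 7 ones, 2 zeros → 1
  block 6 = 101101100: 5 ones, 4 zeros → 1
  block 7 = 011001110: 5 ones, 4 zeros → 1
Decoded = 0001111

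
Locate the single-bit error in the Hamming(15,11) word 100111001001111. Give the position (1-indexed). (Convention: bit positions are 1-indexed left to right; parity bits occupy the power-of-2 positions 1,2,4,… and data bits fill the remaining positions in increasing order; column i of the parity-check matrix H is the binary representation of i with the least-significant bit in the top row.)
Syndrome s = H · r^T (mod 2), r = 100111001001111:
  s[0] = (101010101010101)·(100111001001111) mod 2 = 1+0+0+0+1+0+0+0+1+0+0+0+1+0+1 mod 2 = 1
  s[1] = (011001100110011)·(100111001001111) mod 2 = 0+0+0+0+0+1+0+0+0+0+0+0+0+1+1 mod 2 = 1
  s[2] = (000111100001111)·(100111001001111) mod 2 = 0+0+0+1+1+1+0+0+0+0+0+1+1+1+1 mod 2 = 1
  s[3] = (000000011111111)·(100111001001111) mod 2 = 0+0+0+0+0+0+0+0+1+0+0+1+1+1+1 mod 2 = 1
Syndrome = 1111
Column i of H is the binary representation of i, so the syndrome is the binary index of the flipped bit.
Read s = 1111 with s[0] as LSB: 1·2^0 + 1·2^1 + 1·2^2 + 1·2^3 = 15.
Error is at bit position 15.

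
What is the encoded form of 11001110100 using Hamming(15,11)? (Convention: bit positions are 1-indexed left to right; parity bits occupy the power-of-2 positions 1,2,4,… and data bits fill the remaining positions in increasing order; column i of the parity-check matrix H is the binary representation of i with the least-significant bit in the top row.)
Codeword c = d · G (mod 2), d = 11001110100:
  c[0] = d·G[:,0] = (11001110100)·(11011010101) mod 2 = 1+1+0+0+1+0+1+0+1+0+0 mod 2 = 1
  c[1] = d·G[:,1] = (11001110100)·(10110110011) mod 2 = 1+0+0+0+0+1+1+0+0+0+0 mod 2 = 1
  c[2] = d·G[:,2] = (11001110100)·(10000000000) mod 2 = 1+0+0+0+0+0+0+0+0+0+0 mod 2 = 1
  c[3] = d·G[:,3] = (11001110100)·(01110001111) mod 2 = 0+1+0+0+0+0+0+0+1+0+0 mod 2 = 0
  c[4] = d·G[:,4] = (11001110100)·(01000000000) mod 2 = 0+1+0+0+0+0+0+0+0+0+0 mod 2 = 1
  c[5] = d·G[:,5] = (11001110100)·(00100000000) mod 2 = 0+0+0+0+0+0+0+0+0+0+0 mod 2 = 0
  c[6] = d·G[:,6] = (11001110100)·(00010000000) mod 2 = 0+0+0+0+0+0+0+0+0+0+0 mod 2 = 0
  c[7] = d·G[:,7] = (11001110100)·(00001111111) mod 2 = 0+0+0+0+1+1+1+0+1+0+0 mod 2 = 0
  c[8] = d·G[:,8] = (11001110100)·(00001000000) mod 2 = 0+0+0+0+1+0+0+0+0+0+0 mod 2 = 1
  c[9] = d·G[:,9] = (11001110100)·(00000100000) mod 2 = 0+0+0+0+0+1+0+0+0+0+0 mod 2 = 1
  c[10] = d·G[:,10] = (11001110100)·(00000010000) mod 2 = 0+0+0+0+0+0+1+0+0+0+0 mod 2 = 1
  c[11] = d·G[:,11] = (11001110100)·(00000001000) mod 2 = 0+0+0+0+0+0+0+0+0+0+0 mod 2 = 0
  c[12] = d·G[:,12] = (11001110100)·(00000000100) mod 2 = 0+0+0+0+0+0+0+0+1+0+0 mod 2 = 1
  c[13] = d·G[:,13] = (11001110100)·(00000000010) mod 2 = 0+0+0+0+0+0+0+0+0+0+0 mod 2 = 0
  c[14] = d·G[:,14] = (11001110100)·(00000000001) mod 2 = 0+0+0+0+0+0+0+0+0+0+0 mod 2 = 0
Codeword = 111010001110100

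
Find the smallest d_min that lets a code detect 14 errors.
Detecting e errors requires d_min ≥ e + 1 = 14 + 1 = 15.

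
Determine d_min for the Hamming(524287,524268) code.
d_min = 3 (every single-error-correcting Hamming code has d_min = 3).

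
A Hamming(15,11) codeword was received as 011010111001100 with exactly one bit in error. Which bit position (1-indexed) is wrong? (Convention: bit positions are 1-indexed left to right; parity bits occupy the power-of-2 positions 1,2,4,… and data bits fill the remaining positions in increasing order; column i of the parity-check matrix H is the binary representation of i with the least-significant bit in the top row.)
Syndrome s = H · r^T (mod 2), r = 011010111001100:
  s[0] = (101010101010101)·(011010111001100) mod 2 = 0+0+1+0+1+0+1+0+1+0+0+0+1+0+0 mod 2 = 1
  s[1] = (011001100110011)·(011010111001100) mod 2 = 0+1+1+0+0+0+1+0+0+0+0+0+0+0+0 mod 2 = 1
  s[2] = (000111100001111)·(011010111001100) mod 2 = 0+0+0+0+1+0+1+0+0+0+0+1+1+0+0 mod 2 = 0
  s[3] = (000000011111111)·(011010111001100) mod 2 = 0+0+0+0+0+0+0+1+1+0+0+1+1+0+0 mod 2 = 0
Syndrome = 1100
Column i of H is the binary representation of i, so the syndrome is the binary index of the flipped bit.
Read s = 1100 with s[0] as LSB: 1·2^0 + 1·2^1 + 0·2^2 + 0·2^3 = 3.
Error is at bit position 3.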